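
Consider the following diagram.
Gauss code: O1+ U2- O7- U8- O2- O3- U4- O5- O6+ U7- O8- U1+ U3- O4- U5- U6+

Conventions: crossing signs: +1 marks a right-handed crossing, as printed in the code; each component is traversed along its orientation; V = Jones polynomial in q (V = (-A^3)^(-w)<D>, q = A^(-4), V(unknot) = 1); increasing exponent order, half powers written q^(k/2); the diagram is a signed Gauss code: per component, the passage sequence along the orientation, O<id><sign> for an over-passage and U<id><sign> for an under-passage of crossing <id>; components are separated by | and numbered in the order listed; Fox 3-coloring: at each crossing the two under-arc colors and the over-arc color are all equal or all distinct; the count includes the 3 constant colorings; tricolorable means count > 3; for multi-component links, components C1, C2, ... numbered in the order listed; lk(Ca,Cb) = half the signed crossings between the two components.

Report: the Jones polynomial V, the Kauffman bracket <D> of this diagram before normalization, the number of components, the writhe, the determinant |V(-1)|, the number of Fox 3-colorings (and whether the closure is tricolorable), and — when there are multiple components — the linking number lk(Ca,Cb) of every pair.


Jones polynomial: V(q) = -q^-6 + q^-5 - q^-4 + 2q^-3 - q^-2 + q^-1
<D> = A^-8 - A^-4 + 2 - A^4 + A^8 - A^12; writhe -4
components 1, writhe -4 (8 crossings)
3-colorings: 3 of 3^8, det 7 — not tricolorable
note: the span of V is 5, forcing >= 5 crossings in any diagram


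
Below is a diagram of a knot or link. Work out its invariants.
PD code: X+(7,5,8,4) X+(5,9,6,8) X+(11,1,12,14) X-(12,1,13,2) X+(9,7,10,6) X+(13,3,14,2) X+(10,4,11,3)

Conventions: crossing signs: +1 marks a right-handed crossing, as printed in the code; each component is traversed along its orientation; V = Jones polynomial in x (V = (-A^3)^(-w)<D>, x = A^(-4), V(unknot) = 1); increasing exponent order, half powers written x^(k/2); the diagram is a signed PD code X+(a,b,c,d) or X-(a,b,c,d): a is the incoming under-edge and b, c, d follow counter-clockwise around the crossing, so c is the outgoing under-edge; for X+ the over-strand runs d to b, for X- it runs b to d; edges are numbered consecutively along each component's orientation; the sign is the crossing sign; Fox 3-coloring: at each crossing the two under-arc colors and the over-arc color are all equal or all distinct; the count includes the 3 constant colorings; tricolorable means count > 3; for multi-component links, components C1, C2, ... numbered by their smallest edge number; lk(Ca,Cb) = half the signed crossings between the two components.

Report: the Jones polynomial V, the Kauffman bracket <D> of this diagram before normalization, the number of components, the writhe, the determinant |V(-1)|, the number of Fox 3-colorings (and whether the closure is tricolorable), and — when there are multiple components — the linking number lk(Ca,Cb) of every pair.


V(x) = x + x^3 - x^4
bracket: A^-1 - A^3 - A^11, w = +5
1 component, writhe +5, over 7 crossings
det 3, colorings 9 of 3^7 — tricolorable
observation: V spans 3 powers of x: at least 3 crossings in any diagram


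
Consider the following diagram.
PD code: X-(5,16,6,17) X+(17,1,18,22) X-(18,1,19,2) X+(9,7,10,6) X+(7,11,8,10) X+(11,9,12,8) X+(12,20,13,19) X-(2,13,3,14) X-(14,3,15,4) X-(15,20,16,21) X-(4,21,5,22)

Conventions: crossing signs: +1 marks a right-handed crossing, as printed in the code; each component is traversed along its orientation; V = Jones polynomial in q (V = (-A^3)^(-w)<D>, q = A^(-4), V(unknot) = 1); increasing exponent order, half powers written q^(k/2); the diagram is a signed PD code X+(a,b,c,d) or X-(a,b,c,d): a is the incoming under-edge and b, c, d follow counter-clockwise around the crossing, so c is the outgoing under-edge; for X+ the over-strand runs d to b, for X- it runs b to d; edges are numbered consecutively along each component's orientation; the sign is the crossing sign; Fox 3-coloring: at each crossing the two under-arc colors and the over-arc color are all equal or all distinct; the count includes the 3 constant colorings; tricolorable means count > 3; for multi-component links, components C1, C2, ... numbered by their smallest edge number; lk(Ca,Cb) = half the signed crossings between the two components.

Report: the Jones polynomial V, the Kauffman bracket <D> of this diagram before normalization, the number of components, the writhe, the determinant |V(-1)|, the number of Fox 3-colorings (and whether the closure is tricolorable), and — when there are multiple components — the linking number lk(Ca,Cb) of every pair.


V = -q^-3 + q^-2 - q^-1 + 3 - q + q^2 - q^3
<D> = A^-15 - A^-11 + A^-7 - 3A^-3 + A - A^5 + A^9 (w = -1)
1 component over 11 crossings, w = -1
27 Fox colorings among 3^11, |V(-1)| = 9: tricolorable
why: the span of V is 6, forcing >= 6 crossings in any diagram


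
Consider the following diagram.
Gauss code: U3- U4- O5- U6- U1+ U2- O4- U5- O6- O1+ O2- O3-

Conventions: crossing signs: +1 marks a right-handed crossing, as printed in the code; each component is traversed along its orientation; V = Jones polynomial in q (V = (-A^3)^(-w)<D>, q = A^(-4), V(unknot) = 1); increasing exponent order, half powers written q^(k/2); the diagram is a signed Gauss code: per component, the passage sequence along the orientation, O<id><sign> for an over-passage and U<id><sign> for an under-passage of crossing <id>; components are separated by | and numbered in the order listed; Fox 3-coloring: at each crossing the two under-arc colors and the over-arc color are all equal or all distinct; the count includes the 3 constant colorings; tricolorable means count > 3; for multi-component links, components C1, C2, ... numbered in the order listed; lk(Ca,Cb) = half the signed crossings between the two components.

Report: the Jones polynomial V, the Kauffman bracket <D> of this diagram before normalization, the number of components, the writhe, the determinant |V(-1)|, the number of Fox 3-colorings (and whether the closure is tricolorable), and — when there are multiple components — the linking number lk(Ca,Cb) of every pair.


Jones polynomial: V(q) = -q^-4 + q^-3 + q^-1
<D> = A^-8 + 1 - A^4; writhe -4
components 1, writhe -4 (6 crossings)
3-colorings: 9 of 3^6, det 3 — tricolorable
note: w = -4 (over 6 crossings) is diagram-only; (-A^3)^(4) removes it from V


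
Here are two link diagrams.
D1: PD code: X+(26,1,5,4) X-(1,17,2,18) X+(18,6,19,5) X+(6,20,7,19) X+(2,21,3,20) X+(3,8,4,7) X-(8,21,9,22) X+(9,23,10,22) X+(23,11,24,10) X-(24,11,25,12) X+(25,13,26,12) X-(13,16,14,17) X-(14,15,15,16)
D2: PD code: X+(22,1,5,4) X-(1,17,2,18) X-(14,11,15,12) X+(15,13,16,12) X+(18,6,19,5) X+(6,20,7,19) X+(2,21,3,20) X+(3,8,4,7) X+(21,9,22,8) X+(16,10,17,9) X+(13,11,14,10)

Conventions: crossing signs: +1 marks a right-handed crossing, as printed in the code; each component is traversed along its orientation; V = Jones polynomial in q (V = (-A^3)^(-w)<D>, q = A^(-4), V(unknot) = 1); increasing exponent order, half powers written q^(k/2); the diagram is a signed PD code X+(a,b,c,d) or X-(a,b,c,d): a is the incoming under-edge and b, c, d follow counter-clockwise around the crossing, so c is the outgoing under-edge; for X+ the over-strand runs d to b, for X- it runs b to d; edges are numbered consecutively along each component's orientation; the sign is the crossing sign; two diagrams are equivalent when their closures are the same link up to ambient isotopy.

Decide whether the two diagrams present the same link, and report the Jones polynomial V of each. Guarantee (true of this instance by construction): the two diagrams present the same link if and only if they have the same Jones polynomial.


equivalent: yes
V(D1) = -q^(3/2) - 2q^(7/2) + q^(9/2) - q^(11/2) + q^(13/2)  (w +3, c 13, <D> = -A^-17 + A^-13 - A^-9 + 2A^-5 + A^3)
V(D2) = -q^(3/2) - 2q^(7/2) + q^(9/2) - q^(11/2) + q^(13/2)  (w +7, c 11, <D> = -A^-5 + A^-1 - A^3 + 2A^7 + A^15)
why: all 2 diagrams share one V(q), hence one class


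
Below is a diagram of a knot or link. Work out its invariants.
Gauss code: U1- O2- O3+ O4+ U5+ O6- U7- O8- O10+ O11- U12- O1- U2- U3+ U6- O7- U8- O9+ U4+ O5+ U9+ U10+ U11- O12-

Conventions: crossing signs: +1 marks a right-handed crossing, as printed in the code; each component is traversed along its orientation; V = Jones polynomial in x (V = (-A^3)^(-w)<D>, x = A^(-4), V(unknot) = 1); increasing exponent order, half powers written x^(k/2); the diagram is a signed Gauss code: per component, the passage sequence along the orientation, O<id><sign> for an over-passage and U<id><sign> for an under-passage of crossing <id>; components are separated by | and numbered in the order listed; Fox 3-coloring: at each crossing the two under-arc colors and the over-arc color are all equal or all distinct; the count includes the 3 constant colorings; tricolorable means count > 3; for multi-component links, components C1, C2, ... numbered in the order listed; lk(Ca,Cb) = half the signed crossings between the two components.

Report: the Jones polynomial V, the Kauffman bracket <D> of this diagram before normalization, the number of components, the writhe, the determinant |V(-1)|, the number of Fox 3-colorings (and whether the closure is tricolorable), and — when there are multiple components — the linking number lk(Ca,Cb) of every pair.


V = -x^-6 + 2x^-5 - 4x^-4 + 5x^-3 - 4x^-2 + 5x^-1 - 3 + 2x - x^2
<D> = -A^-14 + 2A^-10 - 3A^-6 + 5A^-2 - 4A^2 + 5A^6 - 4A^10 + 2A^14 - A^18 (w = -2)
1 component over 12 crossings, w = -2
9 Fox colorings among 3^12, |V(-1)| = 27: tricolorable
why: V spans 8 powers of x: at least 8 crossings in any diagram


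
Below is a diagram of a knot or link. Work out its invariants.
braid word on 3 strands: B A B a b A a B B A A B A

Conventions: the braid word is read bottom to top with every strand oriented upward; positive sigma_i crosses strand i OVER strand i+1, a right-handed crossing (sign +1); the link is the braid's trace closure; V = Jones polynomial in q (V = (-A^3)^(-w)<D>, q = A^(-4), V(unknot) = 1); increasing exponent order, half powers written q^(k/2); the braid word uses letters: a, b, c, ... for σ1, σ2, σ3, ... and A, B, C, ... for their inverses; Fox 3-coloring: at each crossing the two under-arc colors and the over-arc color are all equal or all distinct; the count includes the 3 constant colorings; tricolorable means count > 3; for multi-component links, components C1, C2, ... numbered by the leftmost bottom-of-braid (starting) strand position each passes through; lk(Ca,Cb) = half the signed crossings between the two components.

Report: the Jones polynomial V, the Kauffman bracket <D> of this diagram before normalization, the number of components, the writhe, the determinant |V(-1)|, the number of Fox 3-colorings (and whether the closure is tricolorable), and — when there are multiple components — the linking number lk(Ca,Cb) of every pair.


V = q^(-15/2) - q^(-13/2) - q^(-9/2) - q^(-5/2)
<D> = A^-11 + A^-3 + A^5 - A^9 (w = -7)
2 components over 13 crossings, w = -7
lk(C1,C2): -2
3 Fox colorings among 3^13, |V(-1)| = 4: not tricolorable
why: span 5 respects span(V) <= c + mu - 1 = 14 for this 2-component diagram


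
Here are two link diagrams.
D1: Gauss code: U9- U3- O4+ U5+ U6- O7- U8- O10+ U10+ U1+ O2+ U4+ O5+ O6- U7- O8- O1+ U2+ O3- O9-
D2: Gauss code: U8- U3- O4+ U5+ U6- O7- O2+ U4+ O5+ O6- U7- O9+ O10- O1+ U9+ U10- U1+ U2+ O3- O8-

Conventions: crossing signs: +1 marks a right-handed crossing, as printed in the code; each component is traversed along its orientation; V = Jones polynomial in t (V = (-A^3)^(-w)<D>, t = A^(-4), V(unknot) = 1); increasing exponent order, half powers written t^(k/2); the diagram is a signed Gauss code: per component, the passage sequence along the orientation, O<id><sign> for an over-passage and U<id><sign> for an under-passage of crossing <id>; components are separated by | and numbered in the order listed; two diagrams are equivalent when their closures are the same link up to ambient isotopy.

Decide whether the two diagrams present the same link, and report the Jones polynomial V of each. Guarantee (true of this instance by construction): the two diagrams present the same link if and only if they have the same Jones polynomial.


same link: yes
V(D1) = 1  [10 crossings, <D> = 1, w = 0]
V(D2) = 1  (w 0, c 10, <D> = 1)
note: from 10 to 10 crossings by R-moves: one link, two diagrams


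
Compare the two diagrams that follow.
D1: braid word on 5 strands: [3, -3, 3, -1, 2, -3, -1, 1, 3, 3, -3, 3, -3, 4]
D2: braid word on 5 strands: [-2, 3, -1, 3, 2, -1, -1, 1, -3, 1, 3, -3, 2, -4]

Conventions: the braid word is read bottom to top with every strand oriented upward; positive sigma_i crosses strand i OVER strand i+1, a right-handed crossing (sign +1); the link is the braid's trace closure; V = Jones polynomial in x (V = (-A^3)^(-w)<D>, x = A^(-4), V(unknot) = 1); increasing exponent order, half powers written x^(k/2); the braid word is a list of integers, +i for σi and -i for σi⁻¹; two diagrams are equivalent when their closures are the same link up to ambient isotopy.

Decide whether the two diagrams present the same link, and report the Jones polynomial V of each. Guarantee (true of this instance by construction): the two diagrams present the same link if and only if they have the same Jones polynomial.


equivalent: yes
V(D1) = 1  (w +2, c 14, <D> = A^6)
D2 (bracket 1; 14 crossings at w = 0): V = 1
why: all 2 diagrams share one V(x), hence one class


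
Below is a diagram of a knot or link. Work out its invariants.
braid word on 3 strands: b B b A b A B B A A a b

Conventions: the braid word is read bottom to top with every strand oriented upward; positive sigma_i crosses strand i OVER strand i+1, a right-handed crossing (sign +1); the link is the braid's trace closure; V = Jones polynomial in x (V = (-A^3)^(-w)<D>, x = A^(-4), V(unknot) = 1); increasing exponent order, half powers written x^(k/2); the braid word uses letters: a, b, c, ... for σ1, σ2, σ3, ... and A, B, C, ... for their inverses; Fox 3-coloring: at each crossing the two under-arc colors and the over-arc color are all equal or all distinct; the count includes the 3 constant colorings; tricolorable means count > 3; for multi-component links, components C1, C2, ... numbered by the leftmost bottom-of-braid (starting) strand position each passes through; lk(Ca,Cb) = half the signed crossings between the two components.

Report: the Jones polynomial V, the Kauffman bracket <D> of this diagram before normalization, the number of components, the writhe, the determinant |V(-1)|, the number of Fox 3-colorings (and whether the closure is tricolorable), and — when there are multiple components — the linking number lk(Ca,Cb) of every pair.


Jones polynomial: V(x) = -x^-5 + x^-4 - x^-3 + 2x^-2 - x^-1 + 2 - x
<D> = -A^-10 + 2A^-6 - A^-2 + 2A^2 - A^6 + A^10 - A^14; writhe -2
components 1, writhe -2 (12 crossings)
3-colorings: 9 of 3^12, det 9 — tricolorable
note: |V(-1)| = 9: so tricolorable, since 3 divides 9


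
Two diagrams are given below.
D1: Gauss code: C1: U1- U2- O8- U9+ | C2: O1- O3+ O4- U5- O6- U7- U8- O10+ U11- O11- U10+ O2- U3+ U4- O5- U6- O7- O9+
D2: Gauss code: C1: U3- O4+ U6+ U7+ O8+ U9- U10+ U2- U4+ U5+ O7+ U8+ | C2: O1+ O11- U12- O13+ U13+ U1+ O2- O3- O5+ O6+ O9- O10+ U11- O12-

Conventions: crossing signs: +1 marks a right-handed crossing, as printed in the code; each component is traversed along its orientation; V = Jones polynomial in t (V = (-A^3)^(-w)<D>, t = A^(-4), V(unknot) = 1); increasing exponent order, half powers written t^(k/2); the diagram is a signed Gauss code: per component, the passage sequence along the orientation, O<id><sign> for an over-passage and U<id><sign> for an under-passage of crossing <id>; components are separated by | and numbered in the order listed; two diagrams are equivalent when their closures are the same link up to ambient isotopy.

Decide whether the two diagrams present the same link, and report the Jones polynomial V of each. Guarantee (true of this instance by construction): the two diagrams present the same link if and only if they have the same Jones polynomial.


equivalent: no
V(D1) = t^(-13/2) - t^(-11/2) + t^(-9/2) - 2t^(-7/2) - t^(-3/2)  (w -5, c 11, <D> = A^-9 + 2A^-1 - A^3 + A^7 - A^11)
V(D2) = -t^(1/2) - t^(3/2) - t^(5/2) + t^(9/2)  [13 crossings, <D> = -A^-9 + A^-1 + A^3 + A^7, w = +3]
key observation: comparing 2 Jones polynomials yields 2 groups


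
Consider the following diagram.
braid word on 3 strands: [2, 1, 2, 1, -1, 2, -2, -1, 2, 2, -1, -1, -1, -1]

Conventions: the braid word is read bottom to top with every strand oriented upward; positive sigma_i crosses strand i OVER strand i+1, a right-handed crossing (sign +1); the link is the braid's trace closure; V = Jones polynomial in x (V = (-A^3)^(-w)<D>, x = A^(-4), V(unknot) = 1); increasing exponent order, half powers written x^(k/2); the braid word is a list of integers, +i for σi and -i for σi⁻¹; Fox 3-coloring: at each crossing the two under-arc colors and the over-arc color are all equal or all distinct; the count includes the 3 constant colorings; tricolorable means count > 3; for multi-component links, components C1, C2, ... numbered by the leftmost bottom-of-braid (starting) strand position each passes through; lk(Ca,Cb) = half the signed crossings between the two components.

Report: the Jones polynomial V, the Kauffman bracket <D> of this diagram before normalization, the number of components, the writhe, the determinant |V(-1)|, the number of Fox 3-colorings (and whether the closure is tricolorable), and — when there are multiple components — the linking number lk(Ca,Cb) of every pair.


Jones polynomial: V(x) = -x^-3 + x^-2 - x^-1 + 3 - x + x^2 - x^3
<D> = -A^-12 + A^-8 - A^-4 + 3 - A^4 + A^8 - A^12; writhe 0
components 1, writhe 0 (14 crossings)
3-colorings: 27 of 3^14, det 9 — tricolorable
note: the word shrinks to σ2 σ1 σ2 σ1⁻¹ σ2 σ2 σ1⁻¹ σ1⁻¹ σ1⁻¹ σ1⁻¹ after cancelling


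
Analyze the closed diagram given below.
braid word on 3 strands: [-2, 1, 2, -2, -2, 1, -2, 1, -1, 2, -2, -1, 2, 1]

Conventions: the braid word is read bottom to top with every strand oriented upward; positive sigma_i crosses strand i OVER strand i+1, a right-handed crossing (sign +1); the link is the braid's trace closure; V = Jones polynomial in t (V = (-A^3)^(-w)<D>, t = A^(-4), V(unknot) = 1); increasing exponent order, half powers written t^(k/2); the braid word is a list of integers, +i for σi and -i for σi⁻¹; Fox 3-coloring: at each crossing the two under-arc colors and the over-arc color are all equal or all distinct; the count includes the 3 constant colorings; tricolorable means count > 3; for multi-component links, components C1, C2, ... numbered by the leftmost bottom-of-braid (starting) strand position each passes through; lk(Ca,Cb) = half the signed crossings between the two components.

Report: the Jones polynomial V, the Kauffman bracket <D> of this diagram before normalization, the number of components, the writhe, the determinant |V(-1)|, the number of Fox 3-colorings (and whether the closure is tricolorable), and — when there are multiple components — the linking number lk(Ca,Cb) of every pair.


Jones polynomial: V(t) = -t^-3 + 2t^-2 - 2t^-1 + 3 - 2t + 2t^2 - t^3
<D> = -A^-12 + 2A^-8 - 2A^-4 + 3 - 2A^4 + 2A^8 - A^12; writhe 0
components 1, writhe 0 (14 crossings)
3-colorings: 3 of 3^14, det 13 — not tricolorable
note: w = 0 (over 14 crossings) is diagram-only; (-A^3)^(0) removes it from V


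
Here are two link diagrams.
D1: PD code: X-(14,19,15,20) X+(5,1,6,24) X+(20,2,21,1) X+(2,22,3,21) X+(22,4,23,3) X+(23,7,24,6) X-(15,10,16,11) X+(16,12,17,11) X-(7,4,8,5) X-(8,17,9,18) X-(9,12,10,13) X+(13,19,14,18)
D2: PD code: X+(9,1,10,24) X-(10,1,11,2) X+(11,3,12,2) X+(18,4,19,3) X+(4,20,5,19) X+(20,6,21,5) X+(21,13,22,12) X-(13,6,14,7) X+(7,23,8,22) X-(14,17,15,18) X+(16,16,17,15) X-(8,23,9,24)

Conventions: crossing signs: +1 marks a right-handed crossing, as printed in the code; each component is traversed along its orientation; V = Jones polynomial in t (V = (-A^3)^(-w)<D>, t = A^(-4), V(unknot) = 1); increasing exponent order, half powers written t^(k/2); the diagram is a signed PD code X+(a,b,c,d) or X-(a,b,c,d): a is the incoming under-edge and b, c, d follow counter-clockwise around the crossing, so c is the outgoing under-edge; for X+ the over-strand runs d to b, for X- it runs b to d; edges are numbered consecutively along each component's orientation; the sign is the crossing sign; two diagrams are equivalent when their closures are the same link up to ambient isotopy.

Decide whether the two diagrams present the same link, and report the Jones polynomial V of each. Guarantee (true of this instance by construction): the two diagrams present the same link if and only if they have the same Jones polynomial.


same link: yes
V(D1) = t - t^2 + 2t^3 - t^4 + t^5 - t^6  [12 crossings, <D> = -A^-18 + A^-14 - A^-10 + 2A^-6 - A^-2 + A^2, w = +2]
V(D2) = t - t^2 + 2t^3 - t^4 + t^5 - t^6  (w +4, c 12, <D> = -A^-12 + A^-8 - A^-4 + 2 - A^4 + A^8)
note: Reidemeister moves carry D1 (12 crossings) to D2 (12)


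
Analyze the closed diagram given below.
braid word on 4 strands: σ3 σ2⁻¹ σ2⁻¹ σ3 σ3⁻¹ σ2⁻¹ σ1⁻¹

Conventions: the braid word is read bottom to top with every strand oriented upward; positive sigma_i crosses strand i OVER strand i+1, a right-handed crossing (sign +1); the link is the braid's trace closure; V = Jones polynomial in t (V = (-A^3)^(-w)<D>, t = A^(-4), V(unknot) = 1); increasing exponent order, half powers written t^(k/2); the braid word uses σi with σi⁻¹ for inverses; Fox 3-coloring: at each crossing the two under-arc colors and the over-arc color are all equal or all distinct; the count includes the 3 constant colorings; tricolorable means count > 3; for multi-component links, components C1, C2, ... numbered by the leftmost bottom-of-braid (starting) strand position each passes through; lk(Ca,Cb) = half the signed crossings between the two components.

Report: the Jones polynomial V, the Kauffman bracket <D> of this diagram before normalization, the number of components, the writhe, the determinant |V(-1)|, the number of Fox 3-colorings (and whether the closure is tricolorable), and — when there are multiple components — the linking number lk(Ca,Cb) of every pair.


Jones polynomial: V(t) = -t^-4 + t^-3 + t^-1
<D> = -A^-5 - A^3 + A^7; writhe -3
components 1, writhe -3 (7 crossings)
3-colorings: 9 of 3^7, det 3 — tricolorable
note: free reduction leaves σ3 σ2⁻¹ σ2⁻¹ σ2⁻¹ σ1⁻¹ of the original 7 letters


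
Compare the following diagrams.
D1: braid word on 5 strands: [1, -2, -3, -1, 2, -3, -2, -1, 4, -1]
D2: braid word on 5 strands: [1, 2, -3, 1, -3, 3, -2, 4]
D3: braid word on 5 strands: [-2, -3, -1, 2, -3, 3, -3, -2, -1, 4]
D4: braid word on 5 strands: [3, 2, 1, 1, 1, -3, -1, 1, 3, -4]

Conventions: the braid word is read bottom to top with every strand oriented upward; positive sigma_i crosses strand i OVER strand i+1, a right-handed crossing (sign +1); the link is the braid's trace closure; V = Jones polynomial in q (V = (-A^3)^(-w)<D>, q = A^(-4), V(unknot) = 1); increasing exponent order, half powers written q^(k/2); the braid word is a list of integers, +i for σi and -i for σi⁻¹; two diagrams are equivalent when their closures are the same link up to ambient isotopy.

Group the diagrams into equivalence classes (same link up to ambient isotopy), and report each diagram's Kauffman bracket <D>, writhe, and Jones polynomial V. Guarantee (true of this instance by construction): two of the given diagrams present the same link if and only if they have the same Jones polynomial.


equivalence classes: {D1, D3} | {D2} | {D4}
D1 (bracket A^-8 - A^-4 + 2 - A^4 + A^8 - A^12; 10 crossings at w = -4): V = -q^-6 + q^-5 - q^-4 + 2q^-3 - q^-2 + q^-1
V(D2) = 1  (w +2, c 8, <D> = A^6)
V(D3) = -q^-6 + q^-5 - q^-4 + 2q^-3 - q^-2 + q^-1  (w -4, c 10, <D> = A^-8 - A^-4 + 2 - A^4 + A^8 - A^12)
D4 (bracket -A^-4 + 1 + A^8; 10 crossings at w = +4): V = q + q^3 - q^4
observation: comparing 4 Jones polynomials yields 3 groups


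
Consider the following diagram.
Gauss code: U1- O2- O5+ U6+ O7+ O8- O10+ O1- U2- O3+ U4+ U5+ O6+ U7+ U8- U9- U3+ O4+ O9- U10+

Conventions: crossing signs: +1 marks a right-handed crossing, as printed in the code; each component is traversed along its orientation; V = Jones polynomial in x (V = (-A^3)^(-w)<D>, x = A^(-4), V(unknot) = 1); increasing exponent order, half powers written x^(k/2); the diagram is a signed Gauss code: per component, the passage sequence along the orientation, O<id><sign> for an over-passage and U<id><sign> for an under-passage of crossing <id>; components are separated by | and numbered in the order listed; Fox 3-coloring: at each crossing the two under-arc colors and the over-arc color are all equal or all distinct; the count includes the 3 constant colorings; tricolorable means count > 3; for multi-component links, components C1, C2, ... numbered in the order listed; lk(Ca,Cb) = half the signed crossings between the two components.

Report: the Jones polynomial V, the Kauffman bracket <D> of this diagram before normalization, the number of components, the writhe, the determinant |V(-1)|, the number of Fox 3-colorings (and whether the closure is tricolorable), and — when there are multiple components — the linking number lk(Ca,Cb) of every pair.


Jones polynomial: V(x) = x + x^3 - x^4
<D> = -A^-10 + A^-6 + A^2; writhe +2
components 1, writhe +2 (10 crossings)
3-colorings: 9 of 3^10, det 3 — tricolorable
note: w = +2 shifts under R1 moves; the (-A^3)^(-2) factor cancels that in V


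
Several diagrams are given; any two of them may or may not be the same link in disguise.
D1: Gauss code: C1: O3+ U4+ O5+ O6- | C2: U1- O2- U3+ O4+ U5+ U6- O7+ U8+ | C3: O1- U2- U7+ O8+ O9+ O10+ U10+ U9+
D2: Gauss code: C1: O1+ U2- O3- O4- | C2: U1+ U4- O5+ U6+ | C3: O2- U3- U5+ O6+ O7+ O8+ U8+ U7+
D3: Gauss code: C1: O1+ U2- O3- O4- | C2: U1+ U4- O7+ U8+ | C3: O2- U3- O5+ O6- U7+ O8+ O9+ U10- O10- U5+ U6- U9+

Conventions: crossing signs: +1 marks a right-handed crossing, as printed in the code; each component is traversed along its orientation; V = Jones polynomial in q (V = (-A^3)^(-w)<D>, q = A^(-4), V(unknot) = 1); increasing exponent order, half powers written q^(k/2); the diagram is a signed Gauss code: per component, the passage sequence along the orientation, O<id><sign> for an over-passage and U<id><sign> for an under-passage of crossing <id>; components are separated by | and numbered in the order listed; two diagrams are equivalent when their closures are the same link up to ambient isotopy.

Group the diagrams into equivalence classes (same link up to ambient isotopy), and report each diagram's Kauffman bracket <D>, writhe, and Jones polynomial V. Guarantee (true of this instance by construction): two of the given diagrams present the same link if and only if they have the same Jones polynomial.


grouping into links: {D1} | {D2, D3}
V(D1) = 1 + q + q^2 + q^3  (w +4, c 10, <D> = 1 + A^4 + A^8 + A^12)
D2 (bracket A^-2 + 2A^6 + A^14; 8 crossings at w = +2): V = q^-2 + 2 + q^2
D3 (bracket A^-8 + 2 + A^8; 10 crossings at w = 0): V = q^-2 + 2 + q^2
why: comparing 3 Jones polynomials yields 2 groups


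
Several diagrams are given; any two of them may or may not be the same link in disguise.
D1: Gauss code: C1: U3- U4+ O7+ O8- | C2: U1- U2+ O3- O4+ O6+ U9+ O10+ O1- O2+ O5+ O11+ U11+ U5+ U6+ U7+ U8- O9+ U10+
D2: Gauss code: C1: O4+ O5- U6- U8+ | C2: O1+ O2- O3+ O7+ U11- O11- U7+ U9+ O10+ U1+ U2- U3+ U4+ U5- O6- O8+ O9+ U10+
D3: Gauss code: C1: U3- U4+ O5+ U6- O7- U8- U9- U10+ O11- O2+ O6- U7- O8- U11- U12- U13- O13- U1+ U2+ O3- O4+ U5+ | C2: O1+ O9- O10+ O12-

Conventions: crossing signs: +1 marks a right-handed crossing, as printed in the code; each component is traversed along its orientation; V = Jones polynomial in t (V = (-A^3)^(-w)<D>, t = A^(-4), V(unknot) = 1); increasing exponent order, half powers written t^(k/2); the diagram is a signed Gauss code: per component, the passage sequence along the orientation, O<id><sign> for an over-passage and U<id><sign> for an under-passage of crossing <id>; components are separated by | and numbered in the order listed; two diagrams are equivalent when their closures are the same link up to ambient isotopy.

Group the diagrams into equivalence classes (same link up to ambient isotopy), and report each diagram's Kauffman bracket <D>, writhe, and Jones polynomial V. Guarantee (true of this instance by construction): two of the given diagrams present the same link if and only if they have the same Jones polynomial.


classes: {D1, D2} | {D3}
V(D1) = -t^(1/2) - t^(3/2) - t^(5/2) + t^(9/2)  [11 crossings, <D> = -A^-3 + A^5 + A^9 + A^13, w = +5]
D2 (bracket -A^-9 + A^-1 + A^3 + A^7; 11 crossings at w = +3): V = -t^(1/2) - t^(3/2) - t^(5/2) + t^(9/2)
V(D3) = t^(-9/2) - t^(-5/2) - t^(-3/2) - t^(-1/2)  (w -3, c 13, <D> = A^-7 + A^-3 + A - A^9)
insight: V(t) takes 2 values over 3 diagrams, fixing the grouping


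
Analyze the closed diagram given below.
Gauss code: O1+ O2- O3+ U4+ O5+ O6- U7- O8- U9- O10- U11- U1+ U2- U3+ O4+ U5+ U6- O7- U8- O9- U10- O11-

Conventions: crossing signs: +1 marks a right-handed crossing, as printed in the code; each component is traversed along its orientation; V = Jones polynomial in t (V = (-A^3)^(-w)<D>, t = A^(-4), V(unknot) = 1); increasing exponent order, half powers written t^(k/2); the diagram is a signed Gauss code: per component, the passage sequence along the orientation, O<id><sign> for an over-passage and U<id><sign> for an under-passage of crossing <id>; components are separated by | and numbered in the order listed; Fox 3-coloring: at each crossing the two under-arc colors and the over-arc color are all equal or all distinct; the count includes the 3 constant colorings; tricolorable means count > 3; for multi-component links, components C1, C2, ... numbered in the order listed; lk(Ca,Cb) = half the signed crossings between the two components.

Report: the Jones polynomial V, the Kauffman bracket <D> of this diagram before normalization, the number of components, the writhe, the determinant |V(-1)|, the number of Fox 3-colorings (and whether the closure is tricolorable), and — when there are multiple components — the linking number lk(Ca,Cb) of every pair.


Jones polynomial: V(t) = -t^-4 + t^-3 + t^-1
<D> = -A^-5 - A^3 + A^7; writhe -3
components 1, writhe -3 (11 crossings)
3-colorings: 9 of 3^11, det 3 — tricolorable
note: w = -3 shifts under R1 moves; the (-A^3)^(3) factor cancels that in V


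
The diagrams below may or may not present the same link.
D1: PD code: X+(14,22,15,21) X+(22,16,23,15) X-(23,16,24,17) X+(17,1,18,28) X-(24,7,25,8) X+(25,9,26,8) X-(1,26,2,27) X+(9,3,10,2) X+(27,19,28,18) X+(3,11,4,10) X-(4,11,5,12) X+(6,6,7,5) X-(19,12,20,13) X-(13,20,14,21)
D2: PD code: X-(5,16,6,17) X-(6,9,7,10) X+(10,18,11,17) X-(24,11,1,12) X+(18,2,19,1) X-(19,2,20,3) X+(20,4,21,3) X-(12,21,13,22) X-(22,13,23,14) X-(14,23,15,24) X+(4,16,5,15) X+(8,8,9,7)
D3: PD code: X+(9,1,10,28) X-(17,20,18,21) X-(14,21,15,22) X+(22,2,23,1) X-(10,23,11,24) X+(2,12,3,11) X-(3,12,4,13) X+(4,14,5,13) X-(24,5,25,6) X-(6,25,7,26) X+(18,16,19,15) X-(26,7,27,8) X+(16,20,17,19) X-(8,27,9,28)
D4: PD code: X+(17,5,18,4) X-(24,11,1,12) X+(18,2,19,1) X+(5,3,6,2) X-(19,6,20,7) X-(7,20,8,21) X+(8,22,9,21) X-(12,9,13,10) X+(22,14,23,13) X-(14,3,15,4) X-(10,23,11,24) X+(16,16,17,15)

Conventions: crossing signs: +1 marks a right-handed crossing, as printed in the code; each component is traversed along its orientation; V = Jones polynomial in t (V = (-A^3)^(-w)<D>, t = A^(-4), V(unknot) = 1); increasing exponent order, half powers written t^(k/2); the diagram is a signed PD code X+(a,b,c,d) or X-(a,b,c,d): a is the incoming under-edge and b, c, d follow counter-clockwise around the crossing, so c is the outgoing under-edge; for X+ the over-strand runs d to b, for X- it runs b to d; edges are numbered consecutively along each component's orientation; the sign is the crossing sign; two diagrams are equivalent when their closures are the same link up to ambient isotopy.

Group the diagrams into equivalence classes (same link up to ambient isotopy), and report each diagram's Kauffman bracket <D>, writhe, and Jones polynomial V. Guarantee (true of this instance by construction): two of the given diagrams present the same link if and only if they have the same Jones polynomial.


equivalence classes: {D1} | {D2, D3} | {D4}
D1 (bracket A^-2 - A^2 + A^6 - A^10 + A^14; 14 crossings at w = +2): V = t^-2 - t^-1 + 1 - t + t^2
V(D2) = t^-5 - 2t^-4 + 2t^-3 - 2t^-2 + 2t^-1 - 1 + t  [12 crossings, <D> = A^-10 - A^-6 + 2A^-2 - 2A^2 + 2A^6 - 2A^10 + A^14, w = -2]
V(D3) = t^-5 - 2t^-4 + 2t^-3 - 2t^-2 + 2t^-1 - 1 + t  [14 crossings, <D> = A^-10 - A^-6 + 2A^-2 - 2A^2 + 2A^6 - 2A^10 + A^14, w = -2]
V(D4) = -t^-4 + t^-3 + t^-1  (w 0, c 12, <D> = A^4 + A^12 - A^16)
key observation: V(t) takes 3 values over 4 diagrams, fixing the grouping


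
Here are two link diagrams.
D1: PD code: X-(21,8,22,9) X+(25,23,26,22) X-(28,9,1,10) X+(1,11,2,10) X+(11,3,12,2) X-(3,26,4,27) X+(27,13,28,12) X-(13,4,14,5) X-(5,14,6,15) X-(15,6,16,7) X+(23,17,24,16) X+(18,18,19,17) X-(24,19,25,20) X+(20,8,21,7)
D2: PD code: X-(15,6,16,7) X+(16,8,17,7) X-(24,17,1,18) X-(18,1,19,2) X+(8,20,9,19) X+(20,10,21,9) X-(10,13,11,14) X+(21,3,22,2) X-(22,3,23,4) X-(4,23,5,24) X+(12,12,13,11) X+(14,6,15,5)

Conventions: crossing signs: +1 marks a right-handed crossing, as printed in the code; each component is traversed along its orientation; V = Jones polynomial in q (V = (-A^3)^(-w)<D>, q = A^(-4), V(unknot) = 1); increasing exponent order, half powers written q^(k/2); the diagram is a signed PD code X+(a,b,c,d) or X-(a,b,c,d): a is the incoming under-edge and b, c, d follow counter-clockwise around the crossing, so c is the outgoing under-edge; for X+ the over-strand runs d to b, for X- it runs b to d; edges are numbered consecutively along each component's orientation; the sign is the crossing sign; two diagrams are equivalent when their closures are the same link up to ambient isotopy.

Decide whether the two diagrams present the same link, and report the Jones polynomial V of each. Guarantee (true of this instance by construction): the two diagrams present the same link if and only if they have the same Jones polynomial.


equivalent: no
V(D1) = q^-5 - 2q^-4 + 2q^-3 - 2q^-2 + 2q^-1 - 1 + q  (w 0, c 14, <D> = A^-4 - 1 + 2A^4 - 2A^8 + 2A^12 - 2A^16 + A^20)
V(D2) = -q^-3 + 2q^-2 - 2q^-1 + 3 - 2q + 2q^2 - q^3  [12 crossings, <D> = -A^-12 + 2A^-8 - 2A^-4 + 3 - 2A^4 + 2A^8 - A^12, w = 0]
key observation: 2 values of V(q) split the 2 diagrams


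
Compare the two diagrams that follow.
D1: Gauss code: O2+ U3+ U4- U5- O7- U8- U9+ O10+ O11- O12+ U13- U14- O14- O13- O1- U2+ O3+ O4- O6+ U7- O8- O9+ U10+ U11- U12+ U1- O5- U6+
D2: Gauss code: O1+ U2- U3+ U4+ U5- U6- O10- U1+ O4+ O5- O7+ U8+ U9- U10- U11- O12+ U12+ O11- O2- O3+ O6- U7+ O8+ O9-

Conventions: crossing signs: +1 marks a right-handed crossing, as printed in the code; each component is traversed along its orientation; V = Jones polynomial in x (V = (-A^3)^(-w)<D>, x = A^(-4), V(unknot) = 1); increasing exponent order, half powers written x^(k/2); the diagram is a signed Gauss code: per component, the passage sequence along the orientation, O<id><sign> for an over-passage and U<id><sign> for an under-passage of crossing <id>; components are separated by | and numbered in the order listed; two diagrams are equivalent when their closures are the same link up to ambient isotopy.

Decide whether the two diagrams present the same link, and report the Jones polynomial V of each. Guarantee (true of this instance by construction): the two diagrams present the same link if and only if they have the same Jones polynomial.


equivalent: yes
D1 (bracket A^-14 - A^-10 + A^-6 - A^-2 + A^2; 14 crossings at w = -2): V = x^-2 - x^-1 + 1 - x + x^2
D2 (bracket A^-8 - A^-4 + 1 - A^4 + A^8; 12 crossings at w = 0): V = x^-2 - x^-1 + 1 - x + x^2
key observation: from 14 to 12 crossings by R-moves: one link, two diagrams


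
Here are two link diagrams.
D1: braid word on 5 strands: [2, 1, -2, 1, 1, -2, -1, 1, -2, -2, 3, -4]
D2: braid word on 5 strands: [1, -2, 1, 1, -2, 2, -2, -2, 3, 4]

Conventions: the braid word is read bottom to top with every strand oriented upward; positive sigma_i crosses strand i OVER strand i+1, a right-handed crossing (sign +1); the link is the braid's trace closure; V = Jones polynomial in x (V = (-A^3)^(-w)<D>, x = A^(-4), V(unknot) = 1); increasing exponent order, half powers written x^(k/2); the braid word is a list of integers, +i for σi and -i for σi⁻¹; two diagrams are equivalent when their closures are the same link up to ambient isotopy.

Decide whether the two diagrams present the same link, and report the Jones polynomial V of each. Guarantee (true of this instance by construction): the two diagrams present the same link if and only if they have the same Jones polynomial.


equivalent: yes
D1 (bracket -A^-12 + 2A^-8 - 2A^-4 + 3 - 2A^4 + 2A^8 - A^12; 12 crossings at w = 0): V = -x^-3 + 2x^-2 - 2x^-1 + 3 - 2x + 2x^2 - x^3
V(D2) = -x^-3 + 2x^-2 - 2x^-1 + 3 - 2x + 2x^2 - x^3  [10 crossings, <D> = -A^-6 + 2A^-2 - 2A^2 + 3A^6 - 2A^10 + 2A^14 - A^18, w = +2]
observation: one V(x) for all 2 diagrams — one class (guaranteed)


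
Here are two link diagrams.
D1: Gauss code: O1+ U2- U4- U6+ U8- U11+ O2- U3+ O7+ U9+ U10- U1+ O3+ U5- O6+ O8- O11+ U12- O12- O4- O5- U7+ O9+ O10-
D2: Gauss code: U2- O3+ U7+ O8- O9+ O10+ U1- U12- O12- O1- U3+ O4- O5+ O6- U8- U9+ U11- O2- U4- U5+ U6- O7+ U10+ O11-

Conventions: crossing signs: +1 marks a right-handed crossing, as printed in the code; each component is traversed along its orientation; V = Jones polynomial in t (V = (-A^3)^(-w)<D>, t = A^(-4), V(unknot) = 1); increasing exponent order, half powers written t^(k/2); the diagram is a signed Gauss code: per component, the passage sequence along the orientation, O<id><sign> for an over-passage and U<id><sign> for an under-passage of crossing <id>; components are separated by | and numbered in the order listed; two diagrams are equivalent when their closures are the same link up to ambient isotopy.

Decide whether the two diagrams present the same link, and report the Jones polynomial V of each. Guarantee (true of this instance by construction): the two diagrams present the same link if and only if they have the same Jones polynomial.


equivalent: no
V(D1) = t + t^3 - t^4  (w 0, c 12, <D> = -A^-16 + A^-12 + A^-4)
V(D2) = -t^-3 + 2t^-2 - 2t^-1 + 3 - 2t + 2t^2 - t^3  [12 crossings, <D> = -A^-18 + 2A^-14 - 2A^-10 + 3A^-6 - 2A^-2 + 2A^2 - A^6, w = -2]
key observation: 2 values of V(t) split the 2 diagrams


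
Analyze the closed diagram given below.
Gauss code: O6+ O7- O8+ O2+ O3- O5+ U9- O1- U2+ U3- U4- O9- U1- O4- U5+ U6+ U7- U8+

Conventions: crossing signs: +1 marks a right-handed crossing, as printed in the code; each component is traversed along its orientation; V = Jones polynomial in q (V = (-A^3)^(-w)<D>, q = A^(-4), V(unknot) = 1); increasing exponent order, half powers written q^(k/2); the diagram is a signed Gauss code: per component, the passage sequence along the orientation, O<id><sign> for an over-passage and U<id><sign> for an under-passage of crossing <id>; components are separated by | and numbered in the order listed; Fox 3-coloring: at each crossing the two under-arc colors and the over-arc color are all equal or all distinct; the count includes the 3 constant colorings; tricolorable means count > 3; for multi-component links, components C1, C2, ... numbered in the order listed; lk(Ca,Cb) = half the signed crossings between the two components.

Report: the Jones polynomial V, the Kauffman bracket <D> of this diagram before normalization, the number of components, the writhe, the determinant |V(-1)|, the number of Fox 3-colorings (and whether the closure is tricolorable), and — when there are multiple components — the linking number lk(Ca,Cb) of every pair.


V = -q^-4 + q^-3 + q^-1
<D> = -A - A^9 + A^13 (w = -1)
1 component over 9 crossings, w = -1
9 Fox colorings among 3^9, |V(-1)| = 3: tricolorable
why: the span of V is 3, forcing >= 3 crossings in any diagram
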